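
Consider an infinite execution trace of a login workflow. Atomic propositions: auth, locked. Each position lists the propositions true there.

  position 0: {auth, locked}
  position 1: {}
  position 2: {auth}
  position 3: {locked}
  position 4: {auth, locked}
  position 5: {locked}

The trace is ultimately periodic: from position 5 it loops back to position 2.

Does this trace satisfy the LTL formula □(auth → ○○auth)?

Holds

auth → ○○auth holds at every position 0..5, and those are all positions ever visited, so □(auth → ○○auth) holds.
Positions where auth holds: 0, 2, 4.
Check ○○auth at each: 0→ok, 2→ok, 4→ok.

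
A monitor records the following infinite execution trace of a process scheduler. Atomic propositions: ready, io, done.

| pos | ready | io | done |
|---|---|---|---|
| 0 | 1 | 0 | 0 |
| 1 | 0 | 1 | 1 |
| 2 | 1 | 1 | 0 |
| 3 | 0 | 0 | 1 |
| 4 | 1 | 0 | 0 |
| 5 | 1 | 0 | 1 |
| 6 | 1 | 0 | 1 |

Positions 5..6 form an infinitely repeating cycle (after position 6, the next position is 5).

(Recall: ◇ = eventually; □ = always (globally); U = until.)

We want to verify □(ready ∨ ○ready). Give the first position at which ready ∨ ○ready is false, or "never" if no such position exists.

never

ready ∨ ○ready holds at every position 0..6, and those are all the positions the trace ever visits, so the invariant □(ready ∨ ○ready) is never violated.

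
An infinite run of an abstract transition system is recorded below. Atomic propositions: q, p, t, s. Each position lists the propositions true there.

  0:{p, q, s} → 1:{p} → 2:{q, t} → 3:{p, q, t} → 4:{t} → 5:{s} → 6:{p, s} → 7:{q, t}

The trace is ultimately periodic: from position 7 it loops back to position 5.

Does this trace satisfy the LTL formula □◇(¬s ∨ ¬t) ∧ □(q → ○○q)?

◇(¬s ∨ ¬t) holds at every position 0..7, and those are all positions ever visited, so □◇(¬s ∨ ¬t) holds.
q → ○○q must hold at every position from 0 onward. It fails at position 2, so □(q → ○○q) is false.
Positions where q holds: 0, 2, 3, 7.
Check ○○q at each: 0→ok, 2→fails, 3→fails, 7→fails.
At position 0: □◇(¬s ∨ ¬t) is true; □(q → ○○q) is false; so □◇(¬s ∨ ¬t) ∧ □(q → ○○q) is false.

Does not hold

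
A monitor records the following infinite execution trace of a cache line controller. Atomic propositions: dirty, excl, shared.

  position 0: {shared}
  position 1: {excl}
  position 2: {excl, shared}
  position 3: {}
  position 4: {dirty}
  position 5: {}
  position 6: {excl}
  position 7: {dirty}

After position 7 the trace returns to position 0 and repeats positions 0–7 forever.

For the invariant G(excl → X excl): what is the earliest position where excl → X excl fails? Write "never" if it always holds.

Check excl → X excl at each position in order: 0 ✓, 1 ✓.
At position 2 the labels are {excl, shared} and the next position 3 has {}, so excl → X excl is false there. This is the first violation.

2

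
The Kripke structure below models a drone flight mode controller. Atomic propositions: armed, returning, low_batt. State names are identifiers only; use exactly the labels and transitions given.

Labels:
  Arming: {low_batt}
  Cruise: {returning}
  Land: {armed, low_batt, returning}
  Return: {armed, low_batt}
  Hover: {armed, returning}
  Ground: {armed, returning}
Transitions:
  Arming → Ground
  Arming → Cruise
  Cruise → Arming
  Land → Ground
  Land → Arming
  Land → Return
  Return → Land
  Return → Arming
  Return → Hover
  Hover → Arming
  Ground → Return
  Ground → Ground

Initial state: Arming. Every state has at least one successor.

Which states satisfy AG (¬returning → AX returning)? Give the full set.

States satisfying ¬returning → AX returning: {Arming, Cruise, Land, Hover, Ground}.
States satisfying AG (¬returning → AX returning): ∅.

none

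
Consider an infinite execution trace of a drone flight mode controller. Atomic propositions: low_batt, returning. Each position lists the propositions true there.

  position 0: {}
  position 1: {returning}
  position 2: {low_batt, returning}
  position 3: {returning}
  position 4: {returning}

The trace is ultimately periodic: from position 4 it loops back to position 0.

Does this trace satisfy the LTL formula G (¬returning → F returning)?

¬returning → F returning holds at every position 0..4, and those are all positions ever visited, so G (¬returning → F returning) holds.
Positions where ¬returning holds: 0.
Check F returning at each: 0→ok.

Holds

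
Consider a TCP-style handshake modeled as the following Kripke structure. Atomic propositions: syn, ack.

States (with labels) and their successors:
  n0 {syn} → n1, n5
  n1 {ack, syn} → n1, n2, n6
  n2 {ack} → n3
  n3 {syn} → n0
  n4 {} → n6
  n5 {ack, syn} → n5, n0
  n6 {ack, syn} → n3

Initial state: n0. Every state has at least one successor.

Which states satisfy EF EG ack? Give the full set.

States satisfying EG ack: {n1, n5}.
States satisfying EF EG ack: {n0, n1, n2, n3, n4, n5, n6}.

{n0, n1, n2, n3, n4, n5, n6}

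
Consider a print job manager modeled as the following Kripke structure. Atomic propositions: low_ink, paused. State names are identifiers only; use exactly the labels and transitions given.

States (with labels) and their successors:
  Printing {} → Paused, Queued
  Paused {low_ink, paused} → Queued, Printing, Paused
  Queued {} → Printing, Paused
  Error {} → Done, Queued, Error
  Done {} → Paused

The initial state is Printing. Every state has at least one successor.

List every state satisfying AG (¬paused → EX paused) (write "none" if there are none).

States satisfying ¬paused → EX paused: {Printing, Paused, Queued, Done}.
States satisfying AG (¬paused → EX paused): {Printing, Paused, Queued, Done}.

{Printing, Paused, Queued, Done}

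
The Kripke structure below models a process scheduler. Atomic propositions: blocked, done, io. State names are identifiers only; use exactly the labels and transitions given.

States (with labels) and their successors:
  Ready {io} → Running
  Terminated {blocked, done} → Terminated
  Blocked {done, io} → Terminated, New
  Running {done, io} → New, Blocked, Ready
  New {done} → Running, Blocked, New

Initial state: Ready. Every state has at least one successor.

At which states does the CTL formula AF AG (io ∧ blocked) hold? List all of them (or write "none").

States satisfying AG (io ∧ blocked): ∅.
States satisfying AF AG (io ∧ blocked): ∅.

none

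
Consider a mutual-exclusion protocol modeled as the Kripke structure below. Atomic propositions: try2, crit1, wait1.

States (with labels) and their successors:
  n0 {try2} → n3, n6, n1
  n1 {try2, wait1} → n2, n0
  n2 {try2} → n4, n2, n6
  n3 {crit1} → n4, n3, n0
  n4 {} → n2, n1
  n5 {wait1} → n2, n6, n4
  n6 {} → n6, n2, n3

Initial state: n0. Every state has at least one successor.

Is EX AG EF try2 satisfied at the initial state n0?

States satisfying AG EF try2: {n0, n1, n2, n3, n4, n5, n6}.
States satisfying EX AG EF try2: {n0, n1, n2, n3, n4, n5, n6}.
n0 ∈ Sat(EX AG EF try2).

Holds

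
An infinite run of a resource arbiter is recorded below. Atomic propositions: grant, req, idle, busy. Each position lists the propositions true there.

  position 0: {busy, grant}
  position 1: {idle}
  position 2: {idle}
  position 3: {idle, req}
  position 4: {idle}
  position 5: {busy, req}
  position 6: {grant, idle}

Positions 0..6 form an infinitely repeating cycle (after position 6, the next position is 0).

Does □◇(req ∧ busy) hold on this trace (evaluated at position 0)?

◇(req ∧ busy) holds at every position 0..6, and those are all positions ever visited, so □◇(req ∧ busy) holds.

Yes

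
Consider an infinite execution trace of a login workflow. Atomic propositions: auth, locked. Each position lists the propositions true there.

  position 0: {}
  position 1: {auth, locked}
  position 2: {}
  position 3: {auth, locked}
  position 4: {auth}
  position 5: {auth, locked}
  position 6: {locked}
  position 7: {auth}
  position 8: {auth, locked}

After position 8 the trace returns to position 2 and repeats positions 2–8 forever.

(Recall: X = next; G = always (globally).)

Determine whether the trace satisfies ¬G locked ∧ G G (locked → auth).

G (locked → auth) must hold at every position from 0 onward. It fails at position 0, so G G (locked → auth) is false.
At position 0: ¬G locked is true; G G (locked → auth) is false; so ¬G locked ∧ G G (locked → auth) is false.

Does not hold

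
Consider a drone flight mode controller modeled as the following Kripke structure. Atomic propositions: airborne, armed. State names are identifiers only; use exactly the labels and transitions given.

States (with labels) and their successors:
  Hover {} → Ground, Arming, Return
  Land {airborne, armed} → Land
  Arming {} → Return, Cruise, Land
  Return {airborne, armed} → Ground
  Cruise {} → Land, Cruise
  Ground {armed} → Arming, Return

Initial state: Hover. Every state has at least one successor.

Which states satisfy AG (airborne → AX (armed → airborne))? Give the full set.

States satisfying airborne → AX (armed → airborne): {Hover, Land, Arming, Cruise, Ground}.
States satisfying AG (airborne → AX (armed → airborne)): {Land, Cruise}.

{Land, Cruise}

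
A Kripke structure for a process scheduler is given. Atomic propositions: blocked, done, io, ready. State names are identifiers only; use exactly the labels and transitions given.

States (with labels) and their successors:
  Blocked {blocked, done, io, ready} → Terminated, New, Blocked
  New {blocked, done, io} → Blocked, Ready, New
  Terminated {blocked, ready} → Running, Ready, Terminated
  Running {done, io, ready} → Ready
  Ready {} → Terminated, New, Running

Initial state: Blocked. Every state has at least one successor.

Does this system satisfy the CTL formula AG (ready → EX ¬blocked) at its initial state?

States satisfying ready → EX ¬blocked: {New, Terminated, Running, Ready}.
States satisfying AG (ready → EX ¬blocked): ∅.
Blocked is reachable from Blocked and violates ready → EX ¬blocked, so AG fails at Blocked.
Blocked ∉ Sat(AG (ready → EX ¬blocked)).

Does not hold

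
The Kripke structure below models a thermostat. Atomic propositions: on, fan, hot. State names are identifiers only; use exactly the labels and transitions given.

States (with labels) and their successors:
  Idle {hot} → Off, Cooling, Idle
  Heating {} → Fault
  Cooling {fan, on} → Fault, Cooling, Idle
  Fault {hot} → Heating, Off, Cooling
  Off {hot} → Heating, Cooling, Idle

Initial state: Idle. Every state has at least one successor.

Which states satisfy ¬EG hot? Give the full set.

{Heating, Cooling}

States satisfying hot: {Idle, Fault, Off}.
States satisfying EG hot: {Idle, Fault, Off}.
States satisfying ¬EG hot: {Heating, Cooling}.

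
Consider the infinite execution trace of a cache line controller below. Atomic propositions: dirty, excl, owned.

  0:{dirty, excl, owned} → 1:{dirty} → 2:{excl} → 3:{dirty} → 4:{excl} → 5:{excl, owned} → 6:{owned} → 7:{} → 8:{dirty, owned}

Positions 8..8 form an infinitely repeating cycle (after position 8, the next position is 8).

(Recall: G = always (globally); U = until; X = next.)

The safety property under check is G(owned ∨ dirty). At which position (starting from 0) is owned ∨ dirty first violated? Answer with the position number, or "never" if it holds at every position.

2

Check owned ∨ dirty at each position in order: 0 ✓, 1 ✓.
At position 2 the labels are {excl}, so owned ∨ dirty is false there. This is the first violation.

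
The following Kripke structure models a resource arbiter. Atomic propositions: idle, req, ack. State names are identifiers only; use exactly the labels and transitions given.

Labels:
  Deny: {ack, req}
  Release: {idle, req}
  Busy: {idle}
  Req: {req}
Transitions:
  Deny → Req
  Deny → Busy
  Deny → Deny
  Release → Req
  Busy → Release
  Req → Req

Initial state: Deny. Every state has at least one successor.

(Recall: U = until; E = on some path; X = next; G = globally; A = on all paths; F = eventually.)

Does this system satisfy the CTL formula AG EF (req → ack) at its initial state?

Violated

States satisfying EF (req → ack): {Deny, Busy}.
States satisfying AG EF (req → ack): ∅.
Release is reachable from Deny and violates EF (req → ack), so AG fails at Deny.
Deny ∉ Sat(AG EF (req → ack)).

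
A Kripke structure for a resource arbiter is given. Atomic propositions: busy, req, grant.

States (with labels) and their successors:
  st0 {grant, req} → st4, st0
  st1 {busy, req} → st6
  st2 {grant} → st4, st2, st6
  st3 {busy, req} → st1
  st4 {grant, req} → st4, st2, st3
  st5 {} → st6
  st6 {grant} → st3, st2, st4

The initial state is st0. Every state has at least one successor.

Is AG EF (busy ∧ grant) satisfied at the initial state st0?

States satisfying EF (busy ∧ grant): ∅.
States satisfying AG EF (busy ∧ grant): ∅.
st0 is reachable from st0 and violates EF (busy ∧ grant), so AG fails at st0.
st0 ∉ Sat(AG EF (busy ∧ grant)).

Does not hold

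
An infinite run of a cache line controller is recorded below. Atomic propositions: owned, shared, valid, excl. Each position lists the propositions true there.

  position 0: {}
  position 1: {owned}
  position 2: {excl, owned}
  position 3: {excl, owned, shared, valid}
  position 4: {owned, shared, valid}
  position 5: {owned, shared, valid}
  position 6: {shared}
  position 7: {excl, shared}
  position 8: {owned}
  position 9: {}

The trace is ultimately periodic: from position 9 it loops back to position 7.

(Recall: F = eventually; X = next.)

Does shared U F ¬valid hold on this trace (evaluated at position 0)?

Satisfied

Walking from position 0: F ¬valid first holds at position 0, and shared holds at every earlier position along the way, so shared U F ¬valid holds.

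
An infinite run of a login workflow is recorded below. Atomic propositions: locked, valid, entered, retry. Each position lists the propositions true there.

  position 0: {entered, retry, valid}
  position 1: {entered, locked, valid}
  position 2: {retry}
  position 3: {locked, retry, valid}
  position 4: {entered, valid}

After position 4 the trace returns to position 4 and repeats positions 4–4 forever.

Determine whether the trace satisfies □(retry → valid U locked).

No

retry → valid U locked must hold at every position from 0 onward. It fails at position 2, so □(retry → valid U locked) is false.
Positions where retry holds: 0, 2, 3.
Check valid U locked at each: 0→ok, 2→fails, 3→ok.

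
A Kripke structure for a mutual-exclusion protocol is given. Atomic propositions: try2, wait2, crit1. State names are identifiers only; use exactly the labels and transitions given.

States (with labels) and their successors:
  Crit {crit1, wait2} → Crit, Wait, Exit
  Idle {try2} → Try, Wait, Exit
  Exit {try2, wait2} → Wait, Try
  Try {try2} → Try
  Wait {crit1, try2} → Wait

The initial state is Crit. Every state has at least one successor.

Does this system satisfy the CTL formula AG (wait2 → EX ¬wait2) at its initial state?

States satisfying wait2 → EX ¬wait2: {Crit, Idle, Exit, Try, Wait}.
States satisfying AG (wait2 → EX ¬wait2): {Crit, Idle, Exit, Try, Wait}.
Every state reachable from Crit satisfies wait2 → EX ¬wait2.
Crit ∈ Sat(AG (wait2 → EX ¬wait2)).

Holds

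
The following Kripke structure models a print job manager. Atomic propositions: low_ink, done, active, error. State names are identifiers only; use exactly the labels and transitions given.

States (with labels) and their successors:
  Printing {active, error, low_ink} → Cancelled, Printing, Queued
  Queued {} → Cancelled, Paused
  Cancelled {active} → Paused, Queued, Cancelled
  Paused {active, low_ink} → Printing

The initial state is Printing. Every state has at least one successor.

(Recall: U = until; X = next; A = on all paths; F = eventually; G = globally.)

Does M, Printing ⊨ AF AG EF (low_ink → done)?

States satisfying AG EF (low_ink → done): {Printing, Queued, Cancelled, Paused}.
States satisfying AF AG EF (low_ink → done): {Printing, Queued, Cancelled, Paused}.
Printing ∈ Sat(AF AG EF (low_ink → done)).

Holds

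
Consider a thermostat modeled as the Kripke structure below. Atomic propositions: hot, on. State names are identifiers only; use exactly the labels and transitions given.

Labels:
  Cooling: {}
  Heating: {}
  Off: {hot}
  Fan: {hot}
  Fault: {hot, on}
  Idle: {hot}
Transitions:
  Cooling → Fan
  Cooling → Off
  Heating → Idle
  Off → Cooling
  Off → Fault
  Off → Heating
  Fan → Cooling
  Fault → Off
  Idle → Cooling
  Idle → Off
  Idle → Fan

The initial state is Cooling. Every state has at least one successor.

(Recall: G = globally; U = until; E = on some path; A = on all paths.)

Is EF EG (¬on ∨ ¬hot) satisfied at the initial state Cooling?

Holds

States satisfying EG (¬on ∨ ¬hot): {Cooling, Heating, Off, Fan, Idle}.
States satisfying EF EG (¬on ∨ ¬hot): {Cooling, Heating, Off, Fan, Fault, Idle}.
Some path from Cooling reaches a state where EG (¬on ∨ ¬hot) holds.
Cooling ∈ Sat(EF EG (¬on ∨ ¬hot)).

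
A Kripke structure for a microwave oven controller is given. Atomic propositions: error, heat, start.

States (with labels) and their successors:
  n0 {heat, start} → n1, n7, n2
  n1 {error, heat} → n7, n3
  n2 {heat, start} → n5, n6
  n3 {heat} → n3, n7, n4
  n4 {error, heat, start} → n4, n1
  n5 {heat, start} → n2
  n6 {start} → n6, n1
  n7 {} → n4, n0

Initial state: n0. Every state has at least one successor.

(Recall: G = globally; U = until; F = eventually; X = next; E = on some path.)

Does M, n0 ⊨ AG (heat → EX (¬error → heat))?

Satisfied

States satisfying heat → EX (¬error → heat): {n0, n1, n2, n3, n4, n5, n6, n7}.
States satisfying AG (heat → EX (¬error → heat)): {n0, n1, n2, n3, n4, n5, n6, n7}.
Every state reachable from n0 satisfies heat → EX (¬error → heat).
n0 ∈ Sat(AG (heat → EX (¬error → heat))).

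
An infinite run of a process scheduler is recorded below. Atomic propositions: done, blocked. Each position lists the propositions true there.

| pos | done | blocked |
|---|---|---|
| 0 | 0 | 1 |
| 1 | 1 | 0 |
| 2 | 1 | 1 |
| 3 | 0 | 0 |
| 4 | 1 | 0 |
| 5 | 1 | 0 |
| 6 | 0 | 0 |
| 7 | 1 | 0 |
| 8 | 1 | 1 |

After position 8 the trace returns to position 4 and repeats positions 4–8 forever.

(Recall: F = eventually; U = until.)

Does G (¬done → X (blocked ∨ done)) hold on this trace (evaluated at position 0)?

Yes

¬done → X (blocked ∨ done) holds at every position 0..8, and those are all positions ever visited, so G (¬done → X (blocked ∨ done)) holds.
Positions where ¬done holds: 0, 3, 6.
Check X (blocked ∨ done) at each: 0→ok, 3→ok, 6→ok.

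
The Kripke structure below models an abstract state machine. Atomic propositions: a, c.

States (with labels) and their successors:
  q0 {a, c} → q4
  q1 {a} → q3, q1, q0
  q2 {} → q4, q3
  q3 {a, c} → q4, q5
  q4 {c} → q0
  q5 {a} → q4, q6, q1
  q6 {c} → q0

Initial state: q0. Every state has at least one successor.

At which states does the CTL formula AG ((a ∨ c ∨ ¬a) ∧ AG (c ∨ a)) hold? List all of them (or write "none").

{q0, q1, q3, q4, q5, q6}

States satisfying (a ∨ c ∨ ¬a) ∧ AG (c ∨ a): {q0, q1, q3, q4, q5, q6}.
States satisfying AG ((a ∨ c ∨ ¬a) ∧ AG (c ∨ a)): {q0, q1, q3, q4, q5, q6}.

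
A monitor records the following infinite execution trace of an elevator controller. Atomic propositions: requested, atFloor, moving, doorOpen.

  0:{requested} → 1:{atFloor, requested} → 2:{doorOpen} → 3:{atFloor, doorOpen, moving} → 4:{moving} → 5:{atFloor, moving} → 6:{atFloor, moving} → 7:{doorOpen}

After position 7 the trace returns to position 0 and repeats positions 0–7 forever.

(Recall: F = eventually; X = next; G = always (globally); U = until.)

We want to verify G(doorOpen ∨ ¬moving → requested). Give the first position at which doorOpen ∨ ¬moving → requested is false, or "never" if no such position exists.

2

Check doorOpen ∨ ¬moving → requested at each position in order: 0 ✓, 1 ✓.
At position 2 the labels are {doorOpen}, so doorOpen ∨ ¬moving → requested is false there. This is the first violation.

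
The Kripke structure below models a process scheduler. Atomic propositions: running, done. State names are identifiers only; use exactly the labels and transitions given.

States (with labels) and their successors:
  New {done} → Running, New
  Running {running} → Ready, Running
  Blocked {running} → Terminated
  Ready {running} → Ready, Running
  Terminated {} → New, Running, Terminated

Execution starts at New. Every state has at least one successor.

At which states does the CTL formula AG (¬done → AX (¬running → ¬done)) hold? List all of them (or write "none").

States satisfying ¬done → AX (¬running → ¬done): {New, Running, Blocked, Ready}.
States satisfying AG (¬done → AX (¬running → ¬done)): {New, Running, Ready}.

{New, Running, Ready}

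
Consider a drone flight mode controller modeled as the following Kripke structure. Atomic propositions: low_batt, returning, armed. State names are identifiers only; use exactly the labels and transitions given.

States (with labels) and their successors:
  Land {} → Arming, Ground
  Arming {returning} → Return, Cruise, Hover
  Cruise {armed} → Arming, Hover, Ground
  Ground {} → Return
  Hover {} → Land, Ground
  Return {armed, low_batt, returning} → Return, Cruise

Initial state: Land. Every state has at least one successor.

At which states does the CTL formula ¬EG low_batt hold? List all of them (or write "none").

States satisfying low_batt: {Return}.
States satisfying EG low_batt: {Return}.
States satisfying ¬EG low_batt: {Land, Arming, Cruise, Ground, Hover}.

{Land, Arming, Cruise, Ground, Hover}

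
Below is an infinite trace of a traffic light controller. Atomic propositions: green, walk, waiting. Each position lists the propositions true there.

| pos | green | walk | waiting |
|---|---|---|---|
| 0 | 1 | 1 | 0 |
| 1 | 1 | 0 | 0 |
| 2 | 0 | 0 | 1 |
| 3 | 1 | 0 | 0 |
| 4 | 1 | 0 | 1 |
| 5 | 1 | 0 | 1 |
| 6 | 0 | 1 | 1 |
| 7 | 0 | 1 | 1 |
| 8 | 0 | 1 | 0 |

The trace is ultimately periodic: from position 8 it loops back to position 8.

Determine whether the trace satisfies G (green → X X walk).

Violated

green → X X walk must hold at every position from 0 onward. It fails at position 0, so G (green → X X walk) is false.
Positions where green holds: 0, 1, 3, 4, 5.
Check X X walk at each: 0→fails, 1→fails, 3→fails, 4→ok, 5→ok.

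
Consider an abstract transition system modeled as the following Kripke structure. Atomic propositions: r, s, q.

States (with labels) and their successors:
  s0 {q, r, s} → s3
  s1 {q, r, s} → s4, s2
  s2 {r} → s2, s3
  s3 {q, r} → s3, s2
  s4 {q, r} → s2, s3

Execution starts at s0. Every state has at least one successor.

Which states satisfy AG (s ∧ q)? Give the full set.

none

States satisfying s ∧ q: {s0, s1}.
States satisfying AG (s ∧ q): ∅.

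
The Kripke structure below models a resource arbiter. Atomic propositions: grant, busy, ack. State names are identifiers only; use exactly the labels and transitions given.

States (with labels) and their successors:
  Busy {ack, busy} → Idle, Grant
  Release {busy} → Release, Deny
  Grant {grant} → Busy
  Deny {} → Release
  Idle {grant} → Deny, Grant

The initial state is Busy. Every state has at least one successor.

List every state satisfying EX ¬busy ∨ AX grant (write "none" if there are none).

States satisfying ¬busy: {Grant, Deny, Idle}.
States satisfying EX ¬busy: {Busy, Release, Idle}.
States satisfying grant: {Grant, Idle}.
States satisfying AX grant: {Busy}.
States satisfying EX ¬busy ∨ AX grant: {Busy, Release, Idle}.

{Busy, Release, Idle}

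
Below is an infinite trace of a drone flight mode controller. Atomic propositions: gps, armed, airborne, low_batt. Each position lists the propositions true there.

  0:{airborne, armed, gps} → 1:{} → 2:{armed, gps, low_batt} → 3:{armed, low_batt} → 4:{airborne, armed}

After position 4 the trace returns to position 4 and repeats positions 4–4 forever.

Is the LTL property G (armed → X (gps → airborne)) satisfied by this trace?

armed → X (gps → airborne) holds at every position 0..4, and those are all positions ever visited, so G (armed → X (gps → airborne)) holds.
Positions where armed holds: 0, 2, 3, 4.
Check X (gps → airborne) at each: 0→ok, 2→ok, 3→ok, 4→ok.

Holds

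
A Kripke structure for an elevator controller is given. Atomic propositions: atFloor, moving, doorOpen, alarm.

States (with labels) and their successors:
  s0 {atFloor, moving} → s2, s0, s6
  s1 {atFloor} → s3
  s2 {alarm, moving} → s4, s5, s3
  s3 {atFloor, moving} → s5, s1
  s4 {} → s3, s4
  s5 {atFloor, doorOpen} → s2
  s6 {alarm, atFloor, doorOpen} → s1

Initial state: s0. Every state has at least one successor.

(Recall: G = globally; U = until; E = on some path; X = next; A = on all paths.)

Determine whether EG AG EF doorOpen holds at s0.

States satisfying AG EF doorOpen: {s0, s1, s2, s3, s4, s5, s6}.
States satisfying EG AG EF doorOpen: {s0, s1, s2, s3, s4, s5, s6}.
s0 ∈ Sat(EG AG EF doorOpen).

Satisfied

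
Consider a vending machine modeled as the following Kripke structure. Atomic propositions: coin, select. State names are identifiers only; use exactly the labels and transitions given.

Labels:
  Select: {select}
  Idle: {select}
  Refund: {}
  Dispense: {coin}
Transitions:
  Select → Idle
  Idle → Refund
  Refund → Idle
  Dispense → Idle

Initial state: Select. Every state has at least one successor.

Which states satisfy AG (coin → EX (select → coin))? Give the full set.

{Select, Idle, Refund}

States satisfying coin → EX (select → coin): {Select, Idle, Refund}.
States satisfying AG (coin → EX (select → coin)): {Select, Idle, Refund}.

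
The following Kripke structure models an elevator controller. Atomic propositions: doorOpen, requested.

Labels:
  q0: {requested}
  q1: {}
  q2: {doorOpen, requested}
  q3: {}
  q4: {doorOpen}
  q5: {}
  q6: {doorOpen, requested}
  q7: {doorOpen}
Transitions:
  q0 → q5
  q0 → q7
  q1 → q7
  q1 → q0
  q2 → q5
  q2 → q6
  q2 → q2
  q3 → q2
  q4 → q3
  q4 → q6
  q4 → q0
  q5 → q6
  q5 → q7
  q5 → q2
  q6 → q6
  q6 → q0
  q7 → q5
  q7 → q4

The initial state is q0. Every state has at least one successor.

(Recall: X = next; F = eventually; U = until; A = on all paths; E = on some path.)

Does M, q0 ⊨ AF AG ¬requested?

Does not hold

States satisfying AG ¬requested: ∅.
States satisfying AF AG ¬requested: ∅.
There is a path from q0 along which AG ¬requested never holds.
q0 ∉ Sat(AF AG ¬requested).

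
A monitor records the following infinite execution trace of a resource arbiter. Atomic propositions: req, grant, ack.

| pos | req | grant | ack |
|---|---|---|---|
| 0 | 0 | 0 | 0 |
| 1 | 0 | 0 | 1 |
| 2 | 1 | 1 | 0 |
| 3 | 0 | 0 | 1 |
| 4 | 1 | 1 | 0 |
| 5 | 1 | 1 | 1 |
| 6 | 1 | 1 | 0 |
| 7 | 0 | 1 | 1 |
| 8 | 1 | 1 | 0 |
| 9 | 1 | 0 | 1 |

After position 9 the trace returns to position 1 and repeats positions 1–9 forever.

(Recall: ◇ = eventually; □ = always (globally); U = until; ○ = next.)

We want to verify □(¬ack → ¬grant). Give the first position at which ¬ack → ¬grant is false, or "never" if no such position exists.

Check ¬ack → ¬grant at each position in order: 0 ✓, 1 ✓.
At position 2 the labels are {grant, req}, so ¬ack → ¬grant is false there. This is the first violation.

2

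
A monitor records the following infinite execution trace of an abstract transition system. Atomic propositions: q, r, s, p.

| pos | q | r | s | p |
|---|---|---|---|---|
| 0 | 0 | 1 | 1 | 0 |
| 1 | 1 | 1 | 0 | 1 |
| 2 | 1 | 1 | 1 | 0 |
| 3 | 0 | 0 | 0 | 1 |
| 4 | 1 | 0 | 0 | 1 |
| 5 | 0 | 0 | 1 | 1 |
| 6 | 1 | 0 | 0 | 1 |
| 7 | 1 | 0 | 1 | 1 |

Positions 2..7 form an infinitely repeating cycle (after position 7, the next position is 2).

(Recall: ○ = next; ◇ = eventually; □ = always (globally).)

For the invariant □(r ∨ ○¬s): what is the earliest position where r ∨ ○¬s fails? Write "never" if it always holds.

4

Check r ∨ ○¬s at each position in order: 0 ✓, 1 ✓, 2 ✓, 3 ✓.
At position 4 the labels are {p, q} and the next position 5 has {p, s}, so r ∨ ○¬s is false there. This is the first violation.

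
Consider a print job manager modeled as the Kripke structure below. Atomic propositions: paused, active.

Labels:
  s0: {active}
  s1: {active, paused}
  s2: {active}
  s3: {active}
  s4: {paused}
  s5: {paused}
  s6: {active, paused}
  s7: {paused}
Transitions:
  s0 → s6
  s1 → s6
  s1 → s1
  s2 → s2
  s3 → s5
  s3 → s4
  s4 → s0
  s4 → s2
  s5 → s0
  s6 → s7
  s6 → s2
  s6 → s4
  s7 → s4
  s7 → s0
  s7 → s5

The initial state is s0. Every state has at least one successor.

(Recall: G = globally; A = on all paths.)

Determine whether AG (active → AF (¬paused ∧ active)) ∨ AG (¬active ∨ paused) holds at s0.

States satisfying active → AF (¬paused ∧ active): {s0, s2, s3, s4, s5, s6, s7}.
States satisfying AG (active → AF (¬paused ∧ active)): {s0, s2, s3, s4, s5, s6, s7}.
States satisfying ¬active ∨ paused: {s1, s4, s5, s6, s7}.
States satisfying AG (¬active ∨ paused): ∅.
States satisfying AG (active → AF (¬paused ∧ active)) ∨ AG (¬active ∨ paused): {s0, s2, s3, s4, s5, s6, s7}.
s0 ∈ Sat(AG (active → AF (¬paused ∧ active)) ∨ AG (¬active ∨ paused)).

Satisfied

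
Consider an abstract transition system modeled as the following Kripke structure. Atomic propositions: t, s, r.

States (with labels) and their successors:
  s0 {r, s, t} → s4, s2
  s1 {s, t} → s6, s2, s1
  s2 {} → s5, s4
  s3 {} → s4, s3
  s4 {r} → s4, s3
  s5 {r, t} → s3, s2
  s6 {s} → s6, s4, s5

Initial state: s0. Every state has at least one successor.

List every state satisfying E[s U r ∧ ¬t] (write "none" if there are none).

{s0, s1, s4, s6}

States satisfying s: {s0, s1, s6}.
States satisfying r ∧ ¬t: {s4}.
States satisfying E[s U r ∧ ¬t]: {s0, s1, s4, s6}.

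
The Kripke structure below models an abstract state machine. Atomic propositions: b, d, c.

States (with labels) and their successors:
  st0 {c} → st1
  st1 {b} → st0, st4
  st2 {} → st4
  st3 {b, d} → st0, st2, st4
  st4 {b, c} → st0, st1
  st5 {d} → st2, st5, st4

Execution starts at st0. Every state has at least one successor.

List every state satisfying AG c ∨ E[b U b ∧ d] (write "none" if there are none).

States satisfying c: {st0, st4}.
States satisfying AG c: ∅.
States satisfying b: {st1, st3, st4}.
States satisfying b ∧ d: {st3}.
States satisfying E[b U b ∧ d]: {st3}.
States satisfying AG c ∨ E[b U b ∧ d]: {st3}.

{st3}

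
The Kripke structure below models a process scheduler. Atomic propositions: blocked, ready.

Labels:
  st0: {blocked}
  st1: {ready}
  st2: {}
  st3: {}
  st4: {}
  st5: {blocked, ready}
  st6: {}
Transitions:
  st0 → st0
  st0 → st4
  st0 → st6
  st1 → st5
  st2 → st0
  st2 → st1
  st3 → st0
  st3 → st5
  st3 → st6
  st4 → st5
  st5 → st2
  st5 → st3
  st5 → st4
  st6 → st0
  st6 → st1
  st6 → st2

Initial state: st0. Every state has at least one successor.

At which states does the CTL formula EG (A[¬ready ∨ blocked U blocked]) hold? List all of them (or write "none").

States satisfying A[¬ready ∨ blocked U blocked]: {st0, st4, st5}.
States satisfying EG (A[¬ready ∨ blocked U blocked]): {st0, st4, st5}.

{st0, st4, st5}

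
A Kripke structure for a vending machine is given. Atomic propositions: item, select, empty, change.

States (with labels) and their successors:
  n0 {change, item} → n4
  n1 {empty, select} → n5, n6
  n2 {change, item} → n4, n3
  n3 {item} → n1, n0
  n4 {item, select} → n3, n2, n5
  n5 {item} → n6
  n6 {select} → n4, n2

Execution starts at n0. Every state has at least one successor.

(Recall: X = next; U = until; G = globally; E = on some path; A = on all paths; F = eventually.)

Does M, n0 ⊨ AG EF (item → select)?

Satisfied

States satisfying EF (item → select): {n0, n1, n2, n3, n4, n5, n6}.
States satisfying AG EF (item → select): {n0, n1, n2, n3, n4, n5, n6}.
Every state reachable from n0 satisfies EF (item → select).
n0 ∈ Sat(AG EF (item → select)).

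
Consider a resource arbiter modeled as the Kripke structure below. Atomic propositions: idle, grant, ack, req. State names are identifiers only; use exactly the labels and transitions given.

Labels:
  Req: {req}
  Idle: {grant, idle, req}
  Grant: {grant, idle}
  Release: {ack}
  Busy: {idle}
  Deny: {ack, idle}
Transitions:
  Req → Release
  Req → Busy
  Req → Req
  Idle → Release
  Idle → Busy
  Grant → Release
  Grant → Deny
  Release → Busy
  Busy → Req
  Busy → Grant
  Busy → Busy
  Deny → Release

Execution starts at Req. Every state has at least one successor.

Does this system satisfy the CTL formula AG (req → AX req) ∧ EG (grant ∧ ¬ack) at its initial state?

States satisfying req → AX req: {Grant, Release, Busy, Deny}.
States satisfying AG (req → AX req): ∅.
States satisfying grant ∧ ¬ack: {Idle, Grant}.
States satisfying EG (grant ∧ ¬ack): ∅.
States satisfying AG (req → AX req) ∧ EG (grant ∧ ¬ack): ∅.
Req ∉ Sat(AG (req → AX req) ∧ EG (grant ∧ ¬ack)).

Does not hold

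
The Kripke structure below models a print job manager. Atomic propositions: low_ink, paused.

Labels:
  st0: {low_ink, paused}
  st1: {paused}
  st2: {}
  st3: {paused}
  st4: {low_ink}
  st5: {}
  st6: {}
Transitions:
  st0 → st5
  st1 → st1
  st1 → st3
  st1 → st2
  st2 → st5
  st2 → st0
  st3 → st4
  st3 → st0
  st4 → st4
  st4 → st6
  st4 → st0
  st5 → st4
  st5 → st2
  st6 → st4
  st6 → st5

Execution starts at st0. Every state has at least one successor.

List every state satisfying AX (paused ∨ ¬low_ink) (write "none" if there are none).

States satisfying paused ∨ ¬low_ink: {st0, st1, st2, st3, st5, st6}.
States satisfying AX (paused ∨ ¬low_ink): {st0, st1, st2}.

{st0, st1, st2}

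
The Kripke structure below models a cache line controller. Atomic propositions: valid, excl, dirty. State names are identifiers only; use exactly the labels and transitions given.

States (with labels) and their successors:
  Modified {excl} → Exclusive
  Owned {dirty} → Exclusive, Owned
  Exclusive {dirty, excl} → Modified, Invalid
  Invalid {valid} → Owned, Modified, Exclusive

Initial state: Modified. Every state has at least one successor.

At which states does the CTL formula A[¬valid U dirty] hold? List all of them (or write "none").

States satisfying ¬valid: {Modified, Owned, Exclusive}.
States satisfying dirty: {Owned, Exclusive}.
States satisfying A[¬valid U dirty]: {Modified, Owned, Exclusive}.

{Modified, Owned, Exclusive}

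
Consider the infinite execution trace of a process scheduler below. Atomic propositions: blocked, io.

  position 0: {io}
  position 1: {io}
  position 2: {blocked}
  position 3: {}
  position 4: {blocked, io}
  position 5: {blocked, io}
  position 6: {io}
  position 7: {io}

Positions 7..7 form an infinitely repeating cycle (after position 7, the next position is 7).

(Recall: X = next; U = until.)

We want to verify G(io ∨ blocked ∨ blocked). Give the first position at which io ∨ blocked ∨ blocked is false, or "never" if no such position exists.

3

Check io ∨ blocked ∨ blocked at each position in order: 0 ✓, 1 ✓, 2 ✓.
At position 3 the labels are {}, so io ∨ blocked ∨ blocked is false there. This is the first violation.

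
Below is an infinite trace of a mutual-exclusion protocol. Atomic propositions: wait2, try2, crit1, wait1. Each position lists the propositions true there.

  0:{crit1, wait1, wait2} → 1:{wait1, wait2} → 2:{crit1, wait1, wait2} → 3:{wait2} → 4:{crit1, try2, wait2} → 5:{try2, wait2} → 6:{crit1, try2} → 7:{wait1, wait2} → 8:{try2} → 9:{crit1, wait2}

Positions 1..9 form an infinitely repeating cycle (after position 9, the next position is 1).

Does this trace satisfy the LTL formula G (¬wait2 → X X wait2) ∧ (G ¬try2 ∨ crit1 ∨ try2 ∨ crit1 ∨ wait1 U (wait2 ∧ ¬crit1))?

¬wait2 → X X wait2 must hold at every position from 0 onward. It fails at position 6, so G (¬wait2 → X X wait2) is false.
Positions where ¬wait2 holds: 6, 8.
Check X X wait2 at each: 6→fails, 8→ok.
At position 0: G (¬wait2 → X X wait2) is false; G ¬try2 ∨ crit1 ∨ try2 ∨ crit1 ∨ wait1 U (wait2 ∧ ¬crit1) is true; so G (¬wait2 → X X wait2) ∧ (G ¬try2 ∨ crit1 ∨ try2 ∨ crit1 ∨ wait1 U (wait2 ∧ ¬crit1)) is false.

Violated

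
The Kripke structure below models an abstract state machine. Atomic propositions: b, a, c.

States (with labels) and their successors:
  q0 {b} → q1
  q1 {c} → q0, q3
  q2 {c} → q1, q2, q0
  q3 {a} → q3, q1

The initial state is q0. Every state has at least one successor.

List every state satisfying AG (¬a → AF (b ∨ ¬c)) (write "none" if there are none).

States satisfying ¬a → AF (b ∨ ¬c): {q0, q1, q3}.
States satisfying AG (¬a → AF (b ∨ ¬c)): {q0, q1, q3}.

{q0, q1, q3}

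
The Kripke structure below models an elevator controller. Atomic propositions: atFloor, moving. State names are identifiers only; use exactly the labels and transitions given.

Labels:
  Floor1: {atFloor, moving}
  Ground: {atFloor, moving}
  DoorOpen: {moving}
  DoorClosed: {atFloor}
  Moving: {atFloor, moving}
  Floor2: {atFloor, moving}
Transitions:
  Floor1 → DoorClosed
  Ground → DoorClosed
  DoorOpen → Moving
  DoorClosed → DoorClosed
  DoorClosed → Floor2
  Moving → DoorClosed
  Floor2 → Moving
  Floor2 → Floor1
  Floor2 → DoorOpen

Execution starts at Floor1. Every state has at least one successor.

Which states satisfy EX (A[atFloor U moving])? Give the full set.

{DoorOpen, DoorClosed, Floor2}

States satisfying A[atFloor U moving]: {Floor1, Ground, DoorOpen, Moving, Floor2}.
States satisfying EX (A[atFloor U moving]): {DoorOpen, DoorClosed, Floor2}.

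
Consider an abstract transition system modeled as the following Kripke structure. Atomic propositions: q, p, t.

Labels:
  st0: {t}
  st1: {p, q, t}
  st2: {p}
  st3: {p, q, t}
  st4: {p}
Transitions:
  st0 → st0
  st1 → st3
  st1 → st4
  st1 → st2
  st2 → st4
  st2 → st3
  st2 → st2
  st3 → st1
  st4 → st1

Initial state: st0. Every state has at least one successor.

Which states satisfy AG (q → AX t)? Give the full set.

{st0}

States satisfying q → AX t: {st0, st2, st3, st4}.
States satisfying AG (q → AX t): {st0}.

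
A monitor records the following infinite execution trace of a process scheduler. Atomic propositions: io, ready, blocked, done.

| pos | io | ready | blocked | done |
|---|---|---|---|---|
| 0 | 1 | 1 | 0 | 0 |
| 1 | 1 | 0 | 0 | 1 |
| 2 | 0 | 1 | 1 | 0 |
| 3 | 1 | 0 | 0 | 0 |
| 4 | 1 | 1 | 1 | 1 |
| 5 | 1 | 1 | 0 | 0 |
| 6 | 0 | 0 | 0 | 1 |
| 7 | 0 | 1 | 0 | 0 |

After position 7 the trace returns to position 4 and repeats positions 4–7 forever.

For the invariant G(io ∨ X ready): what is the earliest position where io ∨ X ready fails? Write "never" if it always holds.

2

Check io ∨ X ready at each position in order: 0 ✓, 1 ✓.
At position 2 the labels are {blocked, ready} and the next position 3 has {io}, so io ∨ X ready is false there. This is the first violation.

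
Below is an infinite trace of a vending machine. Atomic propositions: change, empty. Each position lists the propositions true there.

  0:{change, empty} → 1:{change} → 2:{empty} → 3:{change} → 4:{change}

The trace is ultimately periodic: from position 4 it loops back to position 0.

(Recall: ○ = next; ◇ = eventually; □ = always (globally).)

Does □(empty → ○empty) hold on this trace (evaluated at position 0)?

empty → ○empty must hold at every position from 0 onward. It fails at position 0, so □(empty → ○empty) is false.
Positions where empty holds: 0, 2.
Check ○empty at each: 0→fails, 2→fails.

No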